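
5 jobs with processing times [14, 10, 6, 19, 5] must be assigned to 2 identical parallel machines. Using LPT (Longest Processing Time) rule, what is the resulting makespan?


Sort jobs in decreasing order (LPT): [19, 14, 10, 6, 5]
Assign each job to the least loaded machine:
  Machine 1: jobs [19, 6], load = 25
  Machine 2: jobs [14, 10, 5], load = 29
Makespan = max load = 29

29


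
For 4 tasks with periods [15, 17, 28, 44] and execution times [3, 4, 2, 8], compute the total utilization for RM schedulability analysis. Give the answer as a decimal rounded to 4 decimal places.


Compute individual utilizations (exact fractions):
  Task 1: C/T = 3/15 = 1/5 (approx. 0.2)
  Task 2: C/T = 4/17 (approx. 0.2353)
  Task 3: C/T = 2/28 = 1/14 (approx. 0.0714)
  Task 4: C/T = 8/44 = 2/11 (approx. 0.1818)
Total utilization U = 1/5 + 4/17 + 1/14 + 2/11 = 9013/13090
Rounded to 4 decimal places: U = 0.6885
RM (Liu & Layland) bound for 4 tasks = 0.756828; compare with U = 9013/13090 (approx. 0.688541)
U <= bound, so schedulable by RM sufficient condition.

0.6885


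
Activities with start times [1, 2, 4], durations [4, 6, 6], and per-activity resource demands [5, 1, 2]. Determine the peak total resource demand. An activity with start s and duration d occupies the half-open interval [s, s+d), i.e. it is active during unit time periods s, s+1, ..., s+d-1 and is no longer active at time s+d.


Each activity i is active on [start_i, start_i + duration_i).
Compute total resource usage per time slot:
  t=0: active resources = [], total = 0
  t=1: active resources = [5], total = 5
  t=2: active resources = [5, 1], total = 6
  t=3: active resources = [5, 1], total = 6
  t=4: active resources = [5, 1, 2], total = 8
  t=5: active resources = [1, 2], total = 3
  t=6: active resources = [1, 2], total = 3
  t=7: active resources = [1, 2], total = 3
  t=8: active resources = [2], total = 2
  t=9: active resources = [2], total = 2
Peak resource demand = 8

8


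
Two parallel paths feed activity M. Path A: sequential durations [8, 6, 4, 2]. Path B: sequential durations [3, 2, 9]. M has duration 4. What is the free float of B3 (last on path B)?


ES(B3) = sum of predecessors on chain B = 5
EF(B3) = ES + duration = 5 + 9 = 14
Successor of B3 is M. ES(M) = max(sum(A), sum(B)) = max(20, 14) = 20
Free float = ES(successor) - EF(current) = 20 - 14 = 6

6


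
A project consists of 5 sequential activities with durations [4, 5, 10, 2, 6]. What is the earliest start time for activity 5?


Activity 5 starts after activities 1 through 4 complete.
Predecessor durations: [4, 5, 10, 2]
ES = 4 + 5 + 10 + 2 = 21

21


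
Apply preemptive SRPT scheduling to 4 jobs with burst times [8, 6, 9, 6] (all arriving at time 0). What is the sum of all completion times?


Since all jobs arrive at t=0, SRPT equals SPT ordering.
SPT order: [6, 6, 8, 9]
Completion times:
  Job 1: p=6, C=6
  Job 2: p=6, C=12
  Job 3: p=8, C=20
  Job 4: p=9, C=29
Total completion time = 6 + 12 + 20 + 29 = 67

67


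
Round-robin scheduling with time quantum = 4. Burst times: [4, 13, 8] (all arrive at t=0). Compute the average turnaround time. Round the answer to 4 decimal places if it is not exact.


Time quantum = 4
Execution trace:
  J1 runs 4 units, time = 4
  J2 runs 4 units, time = 8
  J3 runs 4 units, time = 12
  J2 runs 4 units, time = 16
  J3 runs 4 units, time = 20
  J2 runs 4 units, time = 24
  J2 runs 1 units, time = 25
Finish times: [4, 25, 20]
Average turnaround = 49/3 = 16.3333

16.3333


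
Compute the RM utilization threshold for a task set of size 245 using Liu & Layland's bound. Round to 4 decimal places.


Compute 2^(1/245) = 1.0028331781
Subtract 1: 1.0028331781 - 1 = 0.0028331781
Multiply by n: 245 * 0.0028331781 = 0.6941286345
Round to 4 dp: 0.6941

0.6941


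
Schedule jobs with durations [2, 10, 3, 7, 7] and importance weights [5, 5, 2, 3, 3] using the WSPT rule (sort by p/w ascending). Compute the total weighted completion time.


Compute p/w ratios and sort ascending (WSPT): [(2, 5), (3, 2), (10, 5), (7, 3), (7, 3)]
Compute weighted completion times:
  Job (p=2,w=5): C=2, w*C=5*2=10
  Job (p=3,w=2): C=5, w*C=2*5=10
  Job (p=10,w=5): C=15, w*C=5*15=75
  Job (p=7,w=3): C=22, w*C=3*22=66
  Job (p=7,w=3): C=29, w*C=3*29=87
Total weighted completion time = 248

248


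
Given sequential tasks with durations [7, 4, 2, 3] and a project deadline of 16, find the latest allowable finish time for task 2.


LF(activity 2) = deadline - sum of successor durations
Successors: activities 3 through 4 with durations [2, 3]
Sum of successor durations = 5
LF = 16 - 5 = 11

11


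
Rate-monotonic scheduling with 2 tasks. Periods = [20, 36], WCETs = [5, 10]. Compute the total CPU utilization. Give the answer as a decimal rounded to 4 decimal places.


Compute individual utilizations (exact fractions):
  Task 1: C/T = 5/20 = 1/4 (approx. 0.25)
  Task 2: C/T = 10/36 = 5/18 (approx. 0.2778)
Total utilization U = 1/4 + 5/18 = 19/36
Rounded to 4 decimal places: U = 0.5278
RM (Liu & Layland) bound for 2 tasks = 0.828427; compare with U = 19/36 (approx. 0.527778)
U <= bound, so schedulable by RM sufficient condition.

0.5278


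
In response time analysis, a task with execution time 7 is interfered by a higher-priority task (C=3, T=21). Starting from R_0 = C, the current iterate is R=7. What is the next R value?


R_next = C + ceil(R_prev / T_hp) * C_hp
ceil(7 / 21) = ceil(0.3333) = 1
Interference = 1 * 3 = 3
R_next = 7 + 3 = 10

10


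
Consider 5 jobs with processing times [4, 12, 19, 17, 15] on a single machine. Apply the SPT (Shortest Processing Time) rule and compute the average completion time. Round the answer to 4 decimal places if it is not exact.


Sort jobs by processing time (SPT order): [4, 12, 15, 17, 19]
Compute completion times sequentially:
  Job 1: processing = 4, completes at 4
  Job 2: processing = 12, completes at 16
  Job 3: processing = 15, completes at 31
  Job 4: processing = 17, completes at 48
  Job 5: processing = 19, completes at 67
Sum of completion times = 166
Average completion time = 166/5 = 33.2

33.2


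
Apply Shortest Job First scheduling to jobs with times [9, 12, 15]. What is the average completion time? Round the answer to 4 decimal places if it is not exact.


SJF order (ascending): [9, 12, 15]
Completion times:
  Job 1: burst=9, C=9
  Job 2: burst=12, C=21
  Job 3: burst=15, C=36
Average completion = 66/3 = 22.0

22.0


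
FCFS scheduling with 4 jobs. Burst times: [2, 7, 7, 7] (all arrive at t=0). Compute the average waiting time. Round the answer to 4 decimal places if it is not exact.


FCFS order (as given): [2, 7, 7, 7]
Waiting times:
  Job 1: wait = 0
  Job 2: wait = 2
  Job 3: wait = 9
  Job 4: wait = 16
Sum of waiting times = 27
Average waiting time = 27/4 = 6.75

6.75


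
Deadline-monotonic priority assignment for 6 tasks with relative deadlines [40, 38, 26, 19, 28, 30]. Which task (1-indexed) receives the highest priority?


Sort tasks by relative deadline (ascending):
  Task 4: deadline = 19
  Task 3: deadline = 26
  Task 5: deadline = 28
  Task 6: deadline = 30
  Task 2: deadline = 38
  Task 1: deadline = 40
Priority order (highest first): [4, 3, 5, 6, 2, 1]
Highest priority task = 4

4


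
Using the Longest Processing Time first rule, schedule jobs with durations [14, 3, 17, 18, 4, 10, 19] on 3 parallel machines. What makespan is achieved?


Sort jobs in decreasing order (LPT): [19, 18, 17, 14, 10, 4, 3]
Assign each job to the least loaded machine:
  Machine 1: jobs [19, 4, 3], load = 26
  Machine 2: jobs [18, 10], load = 28
  Machine 3: jobs [17, 14], load = 31
Makespan = max load = 31

31


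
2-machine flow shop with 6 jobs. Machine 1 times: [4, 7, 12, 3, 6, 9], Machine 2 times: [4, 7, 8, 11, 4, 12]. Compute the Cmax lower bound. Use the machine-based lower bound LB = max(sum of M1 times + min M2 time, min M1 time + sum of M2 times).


LB1 = sum(M1 times) + min(M2 times) = 41 + 4 = 45
LB2 = min(M1 times) + sum(M2 times) = 3 + 46 = 49
Lower bound = max(LB1, LB2) = max(45, 49) = 49

49


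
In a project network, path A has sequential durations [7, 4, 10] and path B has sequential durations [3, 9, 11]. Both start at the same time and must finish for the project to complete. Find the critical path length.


Path A total = 7 + 4 + 10 = 21
Path B total = 3 + 9 + 11 = 23
Critical path = longest path = max(21, 23) = 23

23


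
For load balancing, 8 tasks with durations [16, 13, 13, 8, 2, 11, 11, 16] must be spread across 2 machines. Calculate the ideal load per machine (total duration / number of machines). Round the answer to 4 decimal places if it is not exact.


Total processing time = 16 + 13 + 13 + 8 + 2 + 11 + 11 + 16 = 90
Number of machines = 2
Ideal balanced load = 90 / 2 = 45.0

45.0


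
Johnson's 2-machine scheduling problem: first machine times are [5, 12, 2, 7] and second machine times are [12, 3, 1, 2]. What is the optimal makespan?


Apply Johnson's rule:
  Group 1 (a <= b): [(1, 5, 12)]
  Group 2 (a > b): [(2, 12, 3), (4, 7, 2), (3, 2, 1)]
Optimal job order: [1, 2, 4, 3]
Schedule:
  Job 1: M1 done at 5, M2 done at 17
  Job 2: M1 done at 17, M2 done at 20
  Job 4: M1 done at 24, M2 done at 26
  Job 3: M1 done at 26, M2 done at 27
Makespan = 27

27


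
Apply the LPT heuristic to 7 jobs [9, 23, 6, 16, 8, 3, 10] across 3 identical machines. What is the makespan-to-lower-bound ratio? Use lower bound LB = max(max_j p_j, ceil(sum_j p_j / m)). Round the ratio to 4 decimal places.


LPT order: [23, 16, 10, 9, 8, 6, 3]
Machine loads after assignment: [26, 24, 25]
LPT makespan = 26
Lower bound = max(max_job, ceil(total/3)) = max(23, 25) = 25
Ratio = 26 / 25 = 1.04

1.04


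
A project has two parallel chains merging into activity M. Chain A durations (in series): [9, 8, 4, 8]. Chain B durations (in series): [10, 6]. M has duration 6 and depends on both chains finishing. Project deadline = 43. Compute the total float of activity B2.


Forward pass: ES(B2) = sum of predecessors on chain B = 10
EF = ES + duration = 10 + 6 = 16
Backward pass: LF(M) = deadline = 43; LS(M) = 43 - 6 = 37
LF(B2) = LS(M) - sum(successors on chain B) = 37 - 0 = 37
LS = LF - duration = 37 - 6 = 31
Total float = LS - ES = 31 - 10 = 21

21


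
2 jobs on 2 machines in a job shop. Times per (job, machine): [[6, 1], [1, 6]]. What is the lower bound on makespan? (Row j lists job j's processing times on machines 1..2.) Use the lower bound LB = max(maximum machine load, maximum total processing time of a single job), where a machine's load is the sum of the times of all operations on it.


Machine loads:
  Machine 1: 6 + 1 = 7
  Machine 2: 1 + 6 = 7
Max machine load = 7
Job totals:
  Job 1: 7
  Job 2: 7
Max job total = 7
Lower bound = max(7, 7) = 7

7


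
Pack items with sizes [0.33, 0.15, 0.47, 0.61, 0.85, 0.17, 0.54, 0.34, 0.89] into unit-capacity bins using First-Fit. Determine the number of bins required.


Place items sequentially using First-Fit:
  Item 0.33 -> new Bin 1
  Item 0.15 -> Bin 1 (now 0.48)
  Item 0.47 -> Bin 1 (now 0.95)
  Item 0.61 -> new Bin 2
  Item 0.85 -> new Bin 3
  Item 0.17 -> Bin 2 (now 0.78)
  Item 0.54 -> new Bin 4
  Item 0.34 -> Bin 4 (now 0.88)
  Item 0.89 -> new Bin 5
Total bins used = 5

5


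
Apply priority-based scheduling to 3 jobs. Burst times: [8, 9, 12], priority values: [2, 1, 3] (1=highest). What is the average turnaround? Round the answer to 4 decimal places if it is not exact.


Sort by priority (ascending = highest first):
Order: [(1, 9), (2, 8), (3, 12)]
Completion times:
  Priority 1, burst=9, C=9
  Priority 2, burst=8, C=17
  Priority 3, burst=12, C=29
Average turnaround = 55/3 = 18.3333

18.3333


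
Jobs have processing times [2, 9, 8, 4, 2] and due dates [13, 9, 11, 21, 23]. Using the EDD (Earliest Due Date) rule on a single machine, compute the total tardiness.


Sort by due date (EDD order): [(9, 9), (8, 11), (2, 13), (4, 21), (2, 23)]
Compute completion times and tardiness:
  Job 1: p=9, d=9, C=9, tardiness=max(0,9-9)=0
  Job 2: p=8, d=11, C=17, tardiness=max(0,17-11)=6
  Job 3: p=2, d=13, C=19, tardiness=max(0,19-13)=6
  Job 4: p=4, d=21, C=23, tardiness=max(0,23-21)=2
  Job 5: p=2, d=23, C=25, tardiness=max(0,25-23)=2
Total tardiness = 16

16


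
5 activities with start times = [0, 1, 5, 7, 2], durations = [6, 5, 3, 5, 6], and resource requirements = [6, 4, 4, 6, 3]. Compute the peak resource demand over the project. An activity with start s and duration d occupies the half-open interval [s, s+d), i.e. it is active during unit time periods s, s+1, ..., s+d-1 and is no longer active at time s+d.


Each activity i is active on [start_i, start_i + duration_i).
Compute total resource usage per time slot:
  t=0: active resources = [6], total = 6
  t=1: active resources = [6, 4], total = 10
  t=2: active resources = [6, 4, 3], total = 13
  t=3: active resources = [6, 4, 3], total = 13
  t=4: active resources = [6, 4, 3], total = 13
  t=5: active resources = [6, 4, 4, 3], total = 17
  t=6: active resources = [4, 3], total = 7
  t=7: active resources = [4, 6, 3], total = 13
  t=8: active resources = [6], total = 6
  t=9: active resources = [6], total = 6
  t=10: active resources = [6], total = 6
  t=11: active resources = [6], total = 6
Peak resource demand = 17

17


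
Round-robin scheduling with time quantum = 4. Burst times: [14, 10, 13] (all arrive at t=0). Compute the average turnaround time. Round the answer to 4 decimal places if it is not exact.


Time quantum = 4
Execution trace:
  J1 runs 4 units, time = 4
  J2 runs 4 units, time = 8
  J3 runs 4 units, time = 12
  J1 runs 4 units, time = 16
  J2 runs 4 units, time = 20
  J3 runs 4 units, time = 24
  J1 runs 4 units, time = 28
  J2 runs 2 units, time = 30
  J3 runs 4 units, time = 34
  J1 runs 2 units, time = 36
  J3 runs 1 units, time = 37
Finish times: [36, 30, 37]
Average turnaround = 103/3 = 34.3333

34.3333


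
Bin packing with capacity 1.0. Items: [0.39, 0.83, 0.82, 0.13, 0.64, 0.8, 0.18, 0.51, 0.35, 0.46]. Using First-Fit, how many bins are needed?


Place items sequentially using First-Fit:
  Item 0.39 -> new Bin 1
  Item 0.83 -> new Bin 2
  Item 0.82 -> new Bin 3
  Item 0.13 -> Bin 1 (now 0.52)
  Item 0.64 -> new Bin 4
  Item 0.8 -> new Bin 5
  Item 0.18 -> Bin 1 (now 0.7)
  Item 0.51 -> new Bin 6
  Item 0.35 -> Bin 4 (now 0.99)
  Item 0.46 -> Bin 6 (now 0.97)
Total bins used = 6

6


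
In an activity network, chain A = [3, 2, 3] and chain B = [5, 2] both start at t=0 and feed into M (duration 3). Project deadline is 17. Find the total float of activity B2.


Forward pass: ES(B2) = sum of predecessors on chain B = 5
EF = ES + duration = 5 + 2 = 7
Backward pass: LF(M) = deadline = 17; LS(M) = 17 - 3 = 14
LF(B2) = LS(M) - sum(successors on chain B) = 14 - 0 = 14
LS = LF - duration = 14 - 2 = 12
Total float = LS - ES = 12 - 5 = 7

7


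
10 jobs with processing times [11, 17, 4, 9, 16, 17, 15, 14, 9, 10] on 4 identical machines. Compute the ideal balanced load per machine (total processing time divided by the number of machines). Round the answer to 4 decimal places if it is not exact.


Total processing time = 11 + 17 + 4 + 9 + 16 + 17 + 15 + 14 + 9 + 10 = 122
Number of machines = 4
Ideal balanced load = 122 / 4 = 30.5

30.5


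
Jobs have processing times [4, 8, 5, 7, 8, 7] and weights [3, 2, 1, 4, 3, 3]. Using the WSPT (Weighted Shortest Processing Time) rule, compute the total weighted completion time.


Compute p/w ratios and sort ascending (WSPT): [(4, 3), (7, 4), (7, 3), (8, 3), (8, 2), (5, 1)]
Compute weighted completion times:
  Job (p=4,w=3): C=4, w*C=3*4=12
  Job (p=7,w=4): C=11, w*C=4*11=44
  Job (p=7,w=3): C=18, w*C=3*18=54
  Job (p=8,w=3): C=26, w*C=3*26=78
  Job (p=8,w=2): C=34, w*C=2*34=68
  Job (p=5,w=1): C=39, w*C=1*39=39
Total weighted completion time = 295

295


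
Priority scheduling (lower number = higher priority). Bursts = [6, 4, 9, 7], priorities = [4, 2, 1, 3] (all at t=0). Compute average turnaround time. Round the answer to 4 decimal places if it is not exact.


Sort by priority (ascending = highest first):
Order: [(1, 9), (2, 4), (3, 7), (4, 6)]
Completion times:
  Priority 1, burst=9, C=9
  Priority 2, burst=4, C=13
  Priority 3, burst=7, C=20
  Priority 4, burst=6, C=26
Average turnaround = 68/4 = 17.0

17.0


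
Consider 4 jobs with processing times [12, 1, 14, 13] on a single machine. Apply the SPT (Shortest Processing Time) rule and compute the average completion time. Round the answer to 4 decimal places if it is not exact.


Sort jobs by processing time (SPT order): [1, 12, 13, 14]
Compute completion times sequentially:
  Job 1: processing = 1, completes at 1
  Job 2: processing = 12, completes at 13
  Job 3: processing = 13, completes at 26
  Job 4: processing = 14, completes at 40
Sum of completion times = 80
Average completion time = 80/4 = 20.0

20.0


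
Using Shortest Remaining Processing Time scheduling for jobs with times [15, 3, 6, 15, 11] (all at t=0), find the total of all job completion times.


Since all jobs arrive at t=0, SRPT equals SPT ordering.
SPT order: [3, 6, 11, 15, 15]
Completion times:
  Job 1: p=3, C=3
  Job 2: p=6, C=9
  Job 3: p=11, C=20
  Job 4: p=15, C=35
  Job 5: p=15, C=50
Total completion time = 3 + 9 + 20 + 35 + 50 = 117

117


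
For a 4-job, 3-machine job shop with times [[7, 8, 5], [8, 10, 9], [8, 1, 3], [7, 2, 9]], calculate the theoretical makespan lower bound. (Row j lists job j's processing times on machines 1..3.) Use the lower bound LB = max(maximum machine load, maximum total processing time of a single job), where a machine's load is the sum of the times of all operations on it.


Machine loads:
  Machine 1: 7 + 8 + 8 + 7 = 30
  Machine 2: 8 + 10 + 1 + 2 = 21
  Machine 3: 5 + 9 + 3 + 9 = 26
Max machine load = 30
Job totals:
  Job 1: 20
  Job 2: 27
  Job 3: 12
  Job 4: 18
Max job total = 27
Lower bound = max(30, 27) = 30

30


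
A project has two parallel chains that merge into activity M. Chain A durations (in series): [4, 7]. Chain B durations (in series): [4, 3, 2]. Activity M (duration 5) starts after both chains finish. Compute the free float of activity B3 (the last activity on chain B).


ES(B3) = sum of predecessors on chain B = 7
EF(B3) = ES + duration = 7 + 2 = 9
Successor of B3 is M. ES(M) = max(sum(A), sum(B)) = max(11, 9) = 11
Free float = ES(successor) - EF(current) = 11 - 9 = 2

2


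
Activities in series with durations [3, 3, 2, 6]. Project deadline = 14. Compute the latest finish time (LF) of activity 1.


LF(activity 1) = deadline - sum of successor durations
Successors: activities 2 through 4 with durations [3, 2, 6]
Sum of successor durations = 11
LF = 14 - 11 = 3

3


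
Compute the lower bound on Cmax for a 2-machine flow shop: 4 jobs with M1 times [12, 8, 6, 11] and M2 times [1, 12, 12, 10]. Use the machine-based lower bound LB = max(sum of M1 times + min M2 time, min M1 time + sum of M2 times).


LB1 = sum(M1 times) + min(M2 times) = 37 + 1 = 38
LB2 = min(M1 times) + sum(M2 times) = 6 + 35 = 41
Lower bound = max(LB1, LB2) = max(38, 41) = 41

41


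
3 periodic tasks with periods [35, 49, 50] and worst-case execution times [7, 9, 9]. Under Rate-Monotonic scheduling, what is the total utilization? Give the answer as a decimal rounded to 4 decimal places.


Compute individual utilizations (exact fractions):
  Task 1: C/T = 7/35 = 1/5 (approx. 0.2)
  Task 2: C/T = 9/49 (approx. 0.1837)
  Task 3: C/T = 9/50 (approx. 0.18)
Total utilization U = 1/5 + 9/49 + 9/50 = 1381/2450
Rounded to 4 decimal places: U = 0.5637
RM (Liu & Layland) bound for 3 tasks = 0.779763; compare with U = 1381/2450 (approx. 0.563673)
U <= bound, so schedulable by RM sufficient condition.

0.5637


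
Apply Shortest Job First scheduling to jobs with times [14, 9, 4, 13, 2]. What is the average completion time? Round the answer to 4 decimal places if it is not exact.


SJF order (ascending): [2, 4, 9, 13, 14]
Completion times:
  Job 1: burst=2, C=2
  Job 2: burst=4, C=6
  Job 3: burst=9, C=15
  Job 4: burst=13, C=28
  Job 5: burst=14, C=42
Average completion = 93/5 = 18.6

18.6


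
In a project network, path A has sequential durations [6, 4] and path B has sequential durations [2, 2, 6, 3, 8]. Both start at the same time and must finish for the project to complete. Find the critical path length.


Path A total = 6 + 4 = 10
Path B total = 2 + 2 + 6 + 3 + 8 = 21
Critical path = longest path = max(10, 21) = 21

21


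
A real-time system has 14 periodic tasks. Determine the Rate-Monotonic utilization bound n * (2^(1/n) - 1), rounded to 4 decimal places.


Compute 2^(1/14) = 1.0507566387
Subtract 1: 1.0507566387 - 1 = 0.0507566387
Multiply by n: 14 * 0.0507566387 = 0.7105929418
Round to 4 dp: 0.7106

0.7106


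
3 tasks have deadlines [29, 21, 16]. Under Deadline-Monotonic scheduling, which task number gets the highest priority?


Sort tasks by relative deadline (ascending):
  Task 3: deadline = 16
  Task 2: deadline = 21
  Task 1: deadline = 29
Priority order (highest first): [3, 2, 1]
Highest priority task = 3

3


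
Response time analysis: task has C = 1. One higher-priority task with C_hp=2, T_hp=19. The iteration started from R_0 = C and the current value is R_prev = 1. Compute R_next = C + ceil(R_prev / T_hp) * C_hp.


R_next = C + ceil(R_prev / T_hp) * C_hp
ceil(1 / 19) = ceil(0.0526) = 1
Interference = 1 * 2 = 2
R_next = 1 + 2 = 3

3


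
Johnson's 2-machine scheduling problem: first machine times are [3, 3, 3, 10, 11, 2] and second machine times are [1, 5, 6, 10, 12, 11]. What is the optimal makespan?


Apply Johnson's rule:
  Group 1 (a <= b): [(6, 2, 11), (2, 3, 5), (3, 3, 6), (4, 10, 10), (5, 11, 12)]
  Group 2 (a > b): [(1, 3, 1)]
Optimal job order: [6, 2, 3, 4, 5, 1]
Schedule:
  Job 6: M1 done at 2, M2 done at 13
  Job 2: M1 done at 5, M2 done at 18
  Job 3: M1 done at 8, M2 done at 24
  Job 4: M1 done at 18, M2 done at 34
  Job 5: M1 done at 29, M2 done at 46
  Job 1: M1 done at 32, M2 done at 47
Makespan = 47

47


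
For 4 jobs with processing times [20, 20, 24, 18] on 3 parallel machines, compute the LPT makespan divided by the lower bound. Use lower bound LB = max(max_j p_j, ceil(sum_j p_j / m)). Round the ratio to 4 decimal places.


LPT order: [24, 20, 20, 18]
Machine loads after assignment: [24, 38, 20]
LPT makespan = 38
Lower bound = max(max_job, ceil(total/3)) = max(24, 28) = 28
Ratio = 38 / 28 = 1.3571

1.3571


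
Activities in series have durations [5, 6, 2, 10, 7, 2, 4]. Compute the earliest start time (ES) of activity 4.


Activity 4 starts after activities 1 through 3 complete.
Predecessor durations: [5, 6, 2]
ES = 5 + 6 + 2 = 13

13


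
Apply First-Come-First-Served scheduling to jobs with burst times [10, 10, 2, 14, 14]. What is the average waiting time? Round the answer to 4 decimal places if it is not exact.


FCFS order (as given): [10, 10, 2, 14, 14]
Waiting times:
  Job 1: wait = 0
  Job 2: wait = 10
  Job 3: wait = 20
  Job 4: wait = 22
  Job 5: wait = 36
Sum of waiting times = 88
Average waiting time = 88/5 = 17.6

17.6


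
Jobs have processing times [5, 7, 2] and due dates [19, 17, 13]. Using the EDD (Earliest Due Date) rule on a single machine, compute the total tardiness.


Sort by due date (EDD order): [(2, 13), (7, 17), (5, 19)]
Compute completion times and tardiness:
  Job 1: p=2, d=13, C=2, tardiness=max(0,2-13)=0
  Job 2: p=7, d=17, C=9, tardiness=max(0,9-17)=0
  Job 3: p=5, d=19, C=14, tardiness=max(0,14-19)=0
Total tardiness = 0

0


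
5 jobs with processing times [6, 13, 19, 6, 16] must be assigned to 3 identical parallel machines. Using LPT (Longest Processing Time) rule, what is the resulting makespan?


Sort jobs in decreasing order (LPT): [19, 16, 13, 6, 6]
Assign each job to the least loaded machine:
  Machine 1: jobs [19], load = 19
  Machine 2: jobs [16, 6], load = 22
  Machine 3: jobs [13, 6], load = 19
Makespan = max load = 22

22


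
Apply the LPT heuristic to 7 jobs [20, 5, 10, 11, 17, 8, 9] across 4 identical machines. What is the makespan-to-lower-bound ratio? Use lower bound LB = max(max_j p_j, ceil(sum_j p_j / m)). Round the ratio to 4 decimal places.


LPT order: [20, 17, 11, 10, 9, 8, 5]
Machine loads after assignment: [20, 22, 19, 19]
LPT makespan = 22
Lower bound = max(max_job, ceil(total/4)) = max(20, 20) = 20
Ratio = 22 / 20 = 1.1

1.1


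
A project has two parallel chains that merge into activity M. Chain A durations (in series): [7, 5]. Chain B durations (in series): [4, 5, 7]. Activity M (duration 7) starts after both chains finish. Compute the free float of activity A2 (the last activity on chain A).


ES(A2) = sum of predecessors on chain A = 7
EF(A2) = ES + duration = 7 + 5 = 12
Successor of A2 is M. ES(M) = max(sum(A), sum(B)) = max(12, 16) = 16
Free float = ES(successor) - EF(current) = 16 - 12 = 4

4


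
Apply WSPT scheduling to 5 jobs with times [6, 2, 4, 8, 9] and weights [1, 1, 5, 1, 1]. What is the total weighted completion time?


Compute p/w ratios and sort ascending (WSPT): [(4, 5), (2, 1), (6, 1), (8, 1), (9, 1)]
Compute weighted completion times:
  Job (p=4,w=5): C=4, w*C=5*4=20
  Job (p=2,w=1): C=6, w*C=1*6=6
  Job (p=6,w=1): C=12, w*C=1*12=12
  Job (p=8,w=1): C=20, w*C=1*20=20
  Job (p=9,w=1): C=29, w*C=1*29=29
Total weighted completion time = 87

87


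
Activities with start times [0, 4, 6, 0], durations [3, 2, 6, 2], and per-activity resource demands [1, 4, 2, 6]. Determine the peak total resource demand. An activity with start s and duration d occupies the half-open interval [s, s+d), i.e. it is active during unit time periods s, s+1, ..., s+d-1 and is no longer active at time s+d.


Each activity i is active on [start_i, start_i + duration_i).
Compute total resource usage per time slot:
  t=0: active resources = [1, 6], total = 7
  t=1: active resources = [1, 6], total = 7
  t=2: active resources = [1], total = 1
  t=3: active resources = [], total = 0
  t=4: active resources = [4], total = 4
  t=5: active resources = [4], total = 4
  t=6: active resources = [2], total = 2
  t=7: active resources = [2], total = 2
  t=8: active resources = [2], total = 2
  t=9: active resources = [2], total = 2
  t=10: active resources = [2], total = 2
  t=11: active resources = [2], total = 2
Peak resource demand = 7

7


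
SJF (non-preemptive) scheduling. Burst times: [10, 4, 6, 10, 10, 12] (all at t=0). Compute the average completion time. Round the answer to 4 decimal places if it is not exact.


SJF order (ascending): [4, 6, 10, 10, 10, 12]
Completion times:
  Job 1: burst=4, C=4
  Job 2: burst=6, C=10
  Job 3: burst=10, C=20
  Job 4: burst=10, C=30
  Job 5: burst=10, C=40
  Job 6: burst=12, C=52
Average completion = 156/6 = 26.0

26.0


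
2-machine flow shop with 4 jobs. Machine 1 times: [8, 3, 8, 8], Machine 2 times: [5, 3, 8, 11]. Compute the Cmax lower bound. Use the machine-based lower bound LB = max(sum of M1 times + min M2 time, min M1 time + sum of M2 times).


LB1 = sum(M1 times) + min(M2 times) = 27 + 3 = 30
LB2 = min(M1 times) + sum(M2 times) = 3 + 27 = 30
Lower bound = max(LB1, LB2) = max(30, 30) = 30

30


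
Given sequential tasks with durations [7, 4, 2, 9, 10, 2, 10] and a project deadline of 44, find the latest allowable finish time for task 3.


LF(activity 3) = deadline - sum of successor durations
Successors: activities 4 through 7 with durations [9, 10, 2, 10]
Sum of successor durations = 31
LF = 44 - 31 = 13

13


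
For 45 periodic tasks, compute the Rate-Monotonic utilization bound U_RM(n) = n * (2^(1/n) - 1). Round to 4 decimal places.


Compute 2^(1/45) = 1.0155225125
Subtract 1: 1.0155225125 - 1 = 0.0155225125
Multiply by n: 45 * 0.0155225125 = 0.6985130625
Round to 4 dp: 0.6985

0.6985


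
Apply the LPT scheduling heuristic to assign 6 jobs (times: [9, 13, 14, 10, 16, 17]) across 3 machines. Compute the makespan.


Sort jobs in decreasing order (LPT): [17, 16, 14, 13, 10, 9]
Assign each job to the least loaded machine:
  Machine 1: jobs [17, 9], load = 26
  Machine 2: jobs [16, 10], load = 26
  Machine 3: jobs [14, 13], load = 27
Makespan = max load = 27

27


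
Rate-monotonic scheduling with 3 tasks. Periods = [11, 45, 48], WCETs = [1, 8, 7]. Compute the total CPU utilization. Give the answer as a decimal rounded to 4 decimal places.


Compute individual utilizations (exact fractions):
  Task 1: C/T = 1/11 (approx. 0.0909)
  Task 2: C/T = 8/45 (approx. 0.1778)
  Task 3: C/T = 7/48 (approx. 0.1458)
Total utilization U = 1/11 + 8/45 + 7/48 = 3283/7920
Rounded to 4 decimal places: U = 0.4145
RM (Liu & Layland) bound for 3 tasks = 0.779763; compare with U = 3283/7920 (approx. 0.414520)
U <= bound, so schedulable by RM sufficient condition.

0.4145


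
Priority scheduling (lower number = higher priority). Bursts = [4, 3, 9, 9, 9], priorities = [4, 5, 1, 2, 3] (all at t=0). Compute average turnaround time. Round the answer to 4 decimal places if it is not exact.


Sort by priority (ascending = highest first):
Order: [(1, 9), (2, 9), (3, 9), (4, 4), (5, 3)]
Completion times:
  Priority 1, burst=9, C=9
  Priority 2, burst=9, C=18
  Priority 3, burst=9, C=27
  Priority 4, burst=4, C=31
  Priority 5, burst=3, C=34
Average turnaround = 119/5 = 23.8

23.8


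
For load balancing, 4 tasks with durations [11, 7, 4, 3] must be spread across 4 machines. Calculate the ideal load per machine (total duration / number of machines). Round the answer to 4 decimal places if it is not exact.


Total processing time = 11 + 7 + 4 + 3 = 25
Number of machines = 4
Ideal balanced load = 25 / 4 = 6.25

6.25


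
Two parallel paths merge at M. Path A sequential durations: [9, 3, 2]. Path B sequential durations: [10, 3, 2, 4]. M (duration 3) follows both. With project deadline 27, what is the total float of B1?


Forward pass: ES(B1) = sum of predecessors on chain B = 0
EF = ES + duration = 0 + 10 = 10
Backward pass: LF(M) = deadline = 27; LS(M) = 27 - 3 = 24
LF(B1) = LS(M) - sum(successors on chain B) = 24 - 9 = 15
LS = LF - duration = 15 - 10 = 5
Total float = LS - ES = 5 - 0 = 5

5


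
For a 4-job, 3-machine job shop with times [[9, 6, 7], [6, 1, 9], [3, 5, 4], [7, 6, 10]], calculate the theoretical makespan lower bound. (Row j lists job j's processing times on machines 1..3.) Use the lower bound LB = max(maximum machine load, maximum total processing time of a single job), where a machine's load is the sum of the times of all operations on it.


Machine loads:
  Machine 1: 9 + 6 + 3 + 7 = 25
  Machine 2: 6 + 1 + 5 + 6 = 18
  Machine 3: 7 + 9 + 4 + 10 = 30
Max machine load = 30
Job totals:
  Job 1: 22
  Job 2: 16
  Job 3: 12
  Job 4: 23
Max job total = 23
Lower bound = max(30, 23) = 30

30


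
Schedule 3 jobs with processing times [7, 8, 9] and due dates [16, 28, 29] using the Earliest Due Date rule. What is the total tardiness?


Sort by due date (EDD order): [(7, 16), (8, 28), (9, 29)]
Compute completion times and tardiness:
  Job 1: p=7, d=16, C=7, tardiness=max(0,7-16)=0
  Job 2: p=8, d=28, C=15, tardiness=max(0,15-28)=0
  Job 3: p=9, d=29, C=24, tardiness=max(0,24-29)=0
Total tardiness = 0

0


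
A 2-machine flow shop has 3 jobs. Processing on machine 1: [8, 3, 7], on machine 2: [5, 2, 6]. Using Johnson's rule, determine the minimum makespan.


Apply Johnson's rule:
  Group 1 (a <= b): []
  Group 2 (a > b): [(3, 7, 6), (1, 8, 5), (2, 3, 2)]
Optimal job order: [3, 1, 2]
Schedule:
  Job 3: M1 done at 7, M2 done at 13
  Job 1: M1 done at 15, M2 done at 20
  Job 2: M1 done at 18, M2 done at 22
Makespan = 22

22


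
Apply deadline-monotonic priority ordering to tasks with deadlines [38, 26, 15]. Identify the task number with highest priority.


Sort tasks by relative deadline (ascending):
  Task 3: deadline = 15
  Task 2: deadline = 26
  Task 1: deadline = 38
Priority order (highest first): [3, 2, 1]
Highest priority task = 3

3


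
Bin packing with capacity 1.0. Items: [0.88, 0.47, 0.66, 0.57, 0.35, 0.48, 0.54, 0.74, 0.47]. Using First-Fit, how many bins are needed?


Place items sequentially using First-Fit:
  Item 0.88 -> new Bin 1
  Item 0.47 -> new Bin 2
  Item 0.66 -> new Bin 3
  Item 0.57 -> new Bin 4
  Item 0.35 -> Bin 2 (now 0.82)
  Item 0.48 -> new Bin 5
  Item 0.54 -> new Bin 6
  Item 0.74 -> new Bin 7
  Item 0.47 -> Bin 5 (now 0.95)
Total bins used = 7

7


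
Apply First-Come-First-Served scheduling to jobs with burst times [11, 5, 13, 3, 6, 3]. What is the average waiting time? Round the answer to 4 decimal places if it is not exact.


FCFS order (as given): [11, 5, 13, 3, 6, 3]
Waiting times:
  Job 1: wait = 0
  Job 2: wait = 11
  Job 3: wait = 16
  Job 4: wait = 29
  Job 5: wait = 32
  Job 6: wait = 38
Sum of waiting times = 126
Average waiting time = 126/6 = 21.0

21.0


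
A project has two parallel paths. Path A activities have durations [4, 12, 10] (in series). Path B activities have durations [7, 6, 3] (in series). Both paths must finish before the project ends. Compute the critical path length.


Path A total = 4 + 12 + 10 = 26
Path B total = 7 + 6 + 3 = 16
Critical path = longest path = max(26, 16) = 26

26


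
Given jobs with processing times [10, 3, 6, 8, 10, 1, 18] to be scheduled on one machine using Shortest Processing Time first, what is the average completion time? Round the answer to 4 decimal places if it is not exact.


Sort jobs by processing time (SPT order): [1, 3, 6, 8, 10, 10, 18]
Compute completion times sequentially:
  Job 1: processing = 1, completes at 1
  Job 2: processing = 3, completes at 4
  Job 3: processing = 6, completes at 10
  Job 4: processing = 8, completes at 18
  Job 5: processing = 10, completes at 28
  Job 6: processing = 10, completes at 38
  Job 7: processing = 18, completes at 56
Sum of completion times = 155
Average completion time = 155/7 = 22.1429

22.1429


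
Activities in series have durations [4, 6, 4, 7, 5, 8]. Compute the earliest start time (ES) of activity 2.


Activity 2 starts after activities 1 through 1 complete.
Predecessor durations: [4]
ES = 4 = 4

4


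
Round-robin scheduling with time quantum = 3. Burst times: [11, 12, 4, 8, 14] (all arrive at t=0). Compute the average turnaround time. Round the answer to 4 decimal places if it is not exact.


Time quantum = 3
Execution trace:
  J1 runs 3 units, time = 3
  J2 runs 3 units, time = 6
  J3 runs 3 units, time = 9
  J4 runs 3 units, time = 12
  J5 runs 3 units, time = 15
  J1 runs 3 units, time = 18
  J2 runs 3 units, time = 21
  J3 runs 1 units, time = 22
  J4 runs 3 units, time = 25
  J5 runs 3 units, time = 28
  J1 runs 3 units, time = 31
  J2 runs 3 units, time = 34
  J4 runs 2 units, time = 36
  J5 runs 3 units, time = 39
  J1 runs 2 units, time = 41
  J2 runs 3 units, time = 44
  J5 runs 3 units, time = 47
  J5 runs 2 units, time = 49
Finish times: [41, 44, 22, 36, 49]
Average turnaround = 192/5 = 38.4

38.4


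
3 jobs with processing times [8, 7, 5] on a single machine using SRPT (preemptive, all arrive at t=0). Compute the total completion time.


Since all jobs arrive at t=0, SRPT equals SPT ordering.
SPT order: [5, 7, 8]
Completion times:
  Job 1: p=5, C=5
  Job 2: p=7, C=12
  Job 3: p=8, C=20
Total completion time = 5 + 12 + 20 = 37

37


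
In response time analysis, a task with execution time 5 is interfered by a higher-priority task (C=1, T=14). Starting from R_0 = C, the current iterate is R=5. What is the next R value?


R_next = C + ceil(R_prev / T_hp) * C_hp
ceil(5 / 14) = ceil(0.3571) = 1
Interference = 1 * 1 = 1
R_next = 5 + 1 = 6

6


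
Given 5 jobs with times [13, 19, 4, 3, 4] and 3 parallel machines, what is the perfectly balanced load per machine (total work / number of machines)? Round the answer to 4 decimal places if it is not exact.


Total processing time = 13 + 19 + 4 + 3 + 4 = 43
Number of machines = 3
Ideal balanced load = 43 / 3 = 14.3333

14.3333


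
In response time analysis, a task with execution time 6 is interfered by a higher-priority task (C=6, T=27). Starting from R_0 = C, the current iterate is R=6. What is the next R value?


R_next = C + ceil(R_prev / T_hp) * C_hp
ceil(6 / 27) = ceil(0.2222) = 1
Interference = 1 * 6 = 6
R_next = 6 + 6 = 12

12


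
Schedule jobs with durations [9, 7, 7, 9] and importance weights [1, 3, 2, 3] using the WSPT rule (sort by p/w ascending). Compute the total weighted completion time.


Compute p/w ratios and sort ascending (WSPT): [(7, 3), (9, 3), (7, 2), (9, 1)]
Compute weighted completion times:
  Job (p=7,w=3): C=7, w*C=3*7=21
  Job (p=9,w=3): C=16, w*C=3*16=48
  Job (p=7,w=2): C=23, w*C=2*23=46
  Job (p=9,w=1): C=32, w*C=1*32=32
Total weighted completion time = 147

147


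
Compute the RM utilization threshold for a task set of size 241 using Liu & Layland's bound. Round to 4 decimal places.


Compute 2^(1/241) = 1.0028802694
Subtract 1: 1.0028802694 - 1 = 0.0028802694
Multiply by n: 241 * 0.0028802694 = 0.6941449254
Round to 4 dp: 0.6941

0.6941


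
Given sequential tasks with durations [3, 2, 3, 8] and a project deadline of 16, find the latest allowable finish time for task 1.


LF(activity 1) = deadline - sum of successor durations
Successors: activities 2 through 4 with durations [2, 3, 8]
Sum of successor durations = 13
LF = 16 - 13 = 3

3


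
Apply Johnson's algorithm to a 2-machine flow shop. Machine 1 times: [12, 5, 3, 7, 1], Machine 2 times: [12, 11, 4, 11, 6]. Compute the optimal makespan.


Apply Johnson's rule:
  Group 1 (a <= b): [(5, 1, 6), (3, 3, 4), (2, 5, 11), (4, 7, 11), (1, 12, 12)]
  Group 2 (a > b): []
Optimal job order: [5, 3, 2, 4, 1]
Schedule:
  Job 5: M1 done at 1, M2 done at 7
  Job 3: M1 done at 4, M2 done at 11
  Job 2: M1 done at 9, M2 done at 22
  Job 4: M1 done at 16, M2 done at 33
  Job 1: M1 done at 28, M2 done at 45
Makespan = 45

45


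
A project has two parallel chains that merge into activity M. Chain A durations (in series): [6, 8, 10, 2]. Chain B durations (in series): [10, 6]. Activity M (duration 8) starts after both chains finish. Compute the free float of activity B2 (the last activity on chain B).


ES(B2) = sum of predecessors on chain B = 10
EF(B2) = ES + duration = 10 + 6 = 16
Successor of B2 is M. ES(M) = max(sum(A), sum(B)) = max(26, 16) = 26
Free float = ES(successor) - EF(current) = 26 - 16 = 10

10


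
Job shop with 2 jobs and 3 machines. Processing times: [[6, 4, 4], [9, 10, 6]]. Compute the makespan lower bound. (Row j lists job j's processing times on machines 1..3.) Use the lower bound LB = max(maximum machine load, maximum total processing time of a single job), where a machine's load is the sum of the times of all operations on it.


Machine loads:
  Machine 1: 6 + 9 = 15
  Machine 2: 4 + 10 = 14
  Machine 3: 4 + 6 = 10
Max machine load = 15
Job totals:
  Job 1: 14
  Job 2: 25
Max job total = 25
Lower bound = max(15, 25) = 25

25


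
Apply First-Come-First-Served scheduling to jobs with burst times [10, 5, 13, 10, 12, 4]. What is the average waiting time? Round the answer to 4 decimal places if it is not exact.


FCFS order (as given): [10, 5, 13, 10, 12, 4]
Waiting times:
  Job 1: wait = 0
  Job 2: wait = 10
  Job 3: wait = 15
  Job 4: wait = 28
  Job 5: wait = 38
  Job 6: wait = 50
Sum of waiting times = 141
Average waiting time = 141/6 = 23.5

23.5


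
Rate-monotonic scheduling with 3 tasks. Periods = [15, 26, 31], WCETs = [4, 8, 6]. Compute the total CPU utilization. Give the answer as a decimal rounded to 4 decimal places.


Compute individual utilizations (exact fractions):
  Task 1: C/T = 4/15 (approx. 0.2667)
  Task 2: C/T = 8/26 = 4/13 (approx. 0.3077)
  Task 3: C/T = 6/31 (approx. 0.1935)
Total utilization U = 4/15 + 4/13 + 6/31 = 4642/6045
Rounded to 4 decimal places: U = 0.7679
RM (Liu & Layland) bound for 3 tasks = 0.779763; compare with U = 4642/6045 (approx. 0.767907)
U <= bound, so schedulable by RM sufficient condition.

0.7679


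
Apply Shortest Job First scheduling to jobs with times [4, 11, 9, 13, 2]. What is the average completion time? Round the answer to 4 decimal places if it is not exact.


SJF order (ascending): [2, 4, 9, 11, 13]
Completion times:
  Job 1: burst=2, C=2
  Job 2: burst=4, C=6
  Job 3: burst=9, C=15
  Job 4: burst=11, C=26
  Job 5: burst=13, C=39
Average completion = 88/5 = 17.6

17.6
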